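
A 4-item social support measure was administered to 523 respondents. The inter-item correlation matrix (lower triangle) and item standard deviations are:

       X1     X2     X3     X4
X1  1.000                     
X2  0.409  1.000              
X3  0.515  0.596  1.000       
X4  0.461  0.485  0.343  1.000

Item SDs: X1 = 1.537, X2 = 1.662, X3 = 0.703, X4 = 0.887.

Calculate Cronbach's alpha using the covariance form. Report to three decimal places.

Σσ²ᵢ = 1.537² + 1.662² + 0.703² + 0.887² = 6.4056
Covariances σ_ij = r_ij · s_i · s_j:
  σ(X1,X2) = 0.409 × 1.537 × 1.662 = 1.0448
  σ(X1,X3) = 0.515 × 1.537 × 0.703 = 0.5565
  σ(X1,X4) = 0.461 × 1.537 × 0.887 = 0.6285
  σ(X2,X3) = 0.596 × 1.662 × 0.703 = 0.6964
  σ(X2,X4) = 0.485 × 1.662 × 0.887 = 0.7150
  σ(X3,X4) = 0.343 × 0.703 × 0.887 = 0.2139
σ²_T = Σσ²ᵢ + 2·Σσ_ij = 6.4056 + 2 × 3.8551 = 14.1158
α = (4/3)·(1 − 6.4056/14.1158) = 0.728

Cronbach's alpha = 0.728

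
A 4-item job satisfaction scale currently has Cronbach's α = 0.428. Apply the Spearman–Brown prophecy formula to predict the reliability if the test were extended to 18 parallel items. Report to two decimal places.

Length factor m = 18/4 = 4.5000
α' = m·α / (1 + (m−1)·α)
   = 18/4 × 0.428 / (1 + (18/4 − 1) × 0.428)
   = 1.9260 / 2.4980 = 0.77

predicted reliability = 0.77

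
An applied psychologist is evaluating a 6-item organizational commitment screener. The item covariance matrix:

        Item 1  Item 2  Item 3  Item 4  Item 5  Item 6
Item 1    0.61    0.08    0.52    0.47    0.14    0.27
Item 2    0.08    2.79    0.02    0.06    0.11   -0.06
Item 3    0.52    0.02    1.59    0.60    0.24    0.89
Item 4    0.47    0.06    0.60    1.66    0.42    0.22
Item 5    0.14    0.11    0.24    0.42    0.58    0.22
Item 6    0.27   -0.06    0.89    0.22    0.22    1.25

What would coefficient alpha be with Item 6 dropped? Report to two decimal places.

Remaining items: Item 1, Item 2, Item 3, Item 4, Item 5 (k = 5).
Σσ²ᵢ = 0.61 + 2.79 + 1.59 + 1.66 + 0.58 = 7.23
Var(T) = 7.23 + 2 × 2.66 = 12.55
α (item deleted) = (5/4)·(1 − 7.23/12.55) = 0.53

coefficient alpha = 0.53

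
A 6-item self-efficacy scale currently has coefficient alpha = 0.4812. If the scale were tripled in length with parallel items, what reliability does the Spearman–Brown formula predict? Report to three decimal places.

Length factor m = 3
α' = m·α / (1 + (m−1)·α)
   = 3 × 0.4812 / (1 + (3 − 1) × 0.4812)
   = 1.4436 / 1.9624 = 0.736

predicted reliability = 0.736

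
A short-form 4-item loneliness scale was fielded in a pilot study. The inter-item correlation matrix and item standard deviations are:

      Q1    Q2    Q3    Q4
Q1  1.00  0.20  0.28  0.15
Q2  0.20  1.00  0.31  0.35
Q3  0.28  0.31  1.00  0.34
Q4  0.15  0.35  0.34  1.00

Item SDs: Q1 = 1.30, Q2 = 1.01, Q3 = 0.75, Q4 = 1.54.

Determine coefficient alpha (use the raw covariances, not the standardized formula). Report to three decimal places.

α = 0.554

Σσ²ᵢ = 1.30² + 1.01² + 0.75² + 1.54² = 5.6442
Covariances σ_ij = r_ij · s_i · s_j:
  σ(Q1,Q2) = 0.20 × 1.30 × 1.01 = 0.2626
  σ(Q1,Q3) = 0.28 × 1.30 × 0.75 = 0.2730
  σ(Q1,Q4) = 0.15 × 1.30 × 1.54 = 0.3003
  σ(Q2,Q3) = 0.31 × 1.01 × 0.75 = 0.2348
  σ(Q2,Q4) = 0.35 × 1.01 × 1.54 = 0.5444
  σ(Q3,Q4) = 0.34 × 0.75 × 1.54 = 0.3927
σ²_T = Σσ²ᵢ + 2·Σσ_ij = 5.6442 + 2 × 2.0078 = 9.6598
α = (4/3)·(1 − 5.6442/9.6598) = 0.554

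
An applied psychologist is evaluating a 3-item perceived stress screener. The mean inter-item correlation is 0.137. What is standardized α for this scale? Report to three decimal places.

standardized α = 0.323

Standardized α = k·r̄ / (1 + (k−1)·r̄) = 3 × 0.137 / (1 + 2 × 0.137)
  = 0.4110 / 1.2740 = 0.323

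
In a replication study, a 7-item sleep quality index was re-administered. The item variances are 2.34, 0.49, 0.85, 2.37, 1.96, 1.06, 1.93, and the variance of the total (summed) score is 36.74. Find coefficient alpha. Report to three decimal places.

α = 0.817

sum of item variances = 2.34 + 0.49 + 0.85 + 2.37 + 1.96 + 1.06 + 1.93 = 11.00
α = (k/(k−1))·(1 − sum of item variances/total variance) = (7/6)·(1 − 11.00/36.74) = 0.817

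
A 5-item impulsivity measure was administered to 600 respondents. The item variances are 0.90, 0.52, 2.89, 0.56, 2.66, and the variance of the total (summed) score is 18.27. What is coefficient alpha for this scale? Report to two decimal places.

coefficient alpha = 0.73

ΣVar(i) = 0.90 + 0.52 + 2.89 + 0.56 + 2.66 = 7.53
α = (k/(k−1))·(1 − ΣVar(i)/Var(T)) = (5/4)·(1 − 7.53/18.27) = 0.73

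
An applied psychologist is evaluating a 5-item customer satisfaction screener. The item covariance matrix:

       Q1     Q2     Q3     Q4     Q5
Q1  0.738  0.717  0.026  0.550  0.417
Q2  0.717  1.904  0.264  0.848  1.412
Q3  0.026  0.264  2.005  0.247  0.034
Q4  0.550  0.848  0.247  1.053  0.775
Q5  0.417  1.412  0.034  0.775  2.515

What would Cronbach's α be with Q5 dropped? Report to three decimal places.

α = 0.643

Remaining items: Q1, Q2, Q3, Q4 (k = 4).
Σσᵢ² = 0.738 + 1.904 + 2.005 + 1.053 = 5.700
total variance = 5.700 + 2 × 2.652 = 11.004
α (item deleted) = (4/3)·(1 − 5.700/11.004) = 0.643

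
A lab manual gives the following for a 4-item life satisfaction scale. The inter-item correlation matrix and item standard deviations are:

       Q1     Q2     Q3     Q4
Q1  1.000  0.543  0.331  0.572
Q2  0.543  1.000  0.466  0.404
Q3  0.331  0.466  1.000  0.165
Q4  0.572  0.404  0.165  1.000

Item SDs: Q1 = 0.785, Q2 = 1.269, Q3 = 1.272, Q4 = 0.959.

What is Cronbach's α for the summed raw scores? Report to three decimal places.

Σσ²ᵢ = 0.785² + 1.269² + 1.272² + 0.959² = 4.7643
Covariances σ_ij = r_ij · s_i · s_j:
  σ(Q1,Q2) = 0.543 × 0.785 × 1.269 = 0.5409
  σ(Q1,Q3) = 0.331 × 0.785 × 1.272 = 0.3305
  σ(Q1,Q4) = 0.572 × 0.785 × 0.959 = 0.4306
  σ(Q2,Q3) = 0.466 × 1.269 × 1.272 = 0.7522
  σ(Q2,Q4) = 0.404 × 1.269 × 0.959 = 0.4917
  σ(Q3,Q4) = 0.165 × 1.272 × 0.959 = 0.2013
σ²_T = Σσ²ᵢ + 2·Σσ_ij = 4.7643 + 2 × 2.7472 = 10.2587
α = (4/3)·(1 − 4.7643/10.2587) = 0.714

α = 0.714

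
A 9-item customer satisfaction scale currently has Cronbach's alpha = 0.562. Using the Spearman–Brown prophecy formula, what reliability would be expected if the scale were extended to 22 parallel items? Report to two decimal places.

predicted reliability = 0.76

Length factor m = 22/9 = 2.4444
α' = m·α / (1 + (m−1)·α)
   = 22/9 × 0.562 / (1 + (22/9 − 1) × 0.562)
   = 1.3738 / 1.8118 = 0.76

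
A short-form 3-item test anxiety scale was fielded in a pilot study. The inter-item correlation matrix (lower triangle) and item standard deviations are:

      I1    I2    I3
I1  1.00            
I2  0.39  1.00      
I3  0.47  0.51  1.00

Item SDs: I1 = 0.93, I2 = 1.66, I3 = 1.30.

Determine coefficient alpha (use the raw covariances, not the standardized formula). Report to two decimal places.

Σσ²ᵢ = 0.93² + 1.66² + 1.30² = 5.3105
Covariances σ_ij = r_ij · s_i · s_j:
  σ(I1,I2) = 0.39 × 0.93 × 1.66 = 0.6021
  σ(I1,I3) = 0.47 × 0.93 × 1.30 = 0.5682
  σ(I2,I3) = 0.51 × 1.66 × 1.30 = 1.1006
σ²_T = Σσ²ᵢ + 2·Σσ_ij = 5.3105 + 2 × 2.2709 = 9.8523
α = (3/2)·(1 − 5.3105/9.8523) = 0.69

α = 0.69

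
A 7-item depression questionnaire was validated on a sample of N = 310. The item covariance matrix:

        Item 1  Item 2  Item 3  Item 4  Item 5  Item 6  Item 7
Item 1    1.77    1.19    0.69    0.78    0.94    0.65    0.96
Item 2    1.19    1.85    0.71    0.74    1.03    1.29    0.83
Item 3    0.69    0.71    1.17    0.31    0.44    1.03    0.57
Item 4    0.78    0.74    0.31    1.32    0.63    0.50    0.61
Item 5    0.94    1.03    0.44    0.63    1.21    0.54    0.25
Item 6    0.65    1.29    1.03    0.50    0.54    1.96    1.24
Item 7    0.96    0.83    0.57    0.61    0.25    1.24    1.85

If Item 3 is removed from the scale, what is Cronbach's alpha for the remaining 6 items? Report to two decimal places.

α = 0.85

Remaining items: Item 1, Item 2, Item 4, Item 5, Item 6, Item 7 (k = 6).
Σσᵢ² = 1.77 + 1.85 + 1.32 + 1.21 + 1.96 + 1.85 = 9.96
σ²_total = 9.96 + 2 × 12.18 = 34.32
α (item deleted) = (6/5)·(1 − 9.96/34.32) = 0.85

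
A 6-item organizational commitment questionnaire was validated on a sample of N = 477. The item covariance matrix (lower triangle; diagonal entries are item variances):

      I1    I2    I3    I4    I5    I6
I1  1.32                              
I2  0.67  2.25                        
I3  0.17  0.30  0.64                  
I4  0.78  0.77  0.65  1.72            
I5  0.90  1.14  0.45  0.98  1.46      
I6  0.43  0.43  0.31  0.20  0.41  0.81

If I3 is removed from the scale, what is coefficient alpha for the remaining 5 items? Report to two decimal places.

α = 0.80

Remaining items: I1, I2, I4, I5, I6 (k = 5).
Σσᵢ² = 1.32 + 2.25 + 1.72 + 1.46 + 0.81 = 7.56
Var(T) = 7.56 + 2 × 6.71 = 20.98
α (item deleted) = (5/4)·(1 − 7.56/20.98) = 0.80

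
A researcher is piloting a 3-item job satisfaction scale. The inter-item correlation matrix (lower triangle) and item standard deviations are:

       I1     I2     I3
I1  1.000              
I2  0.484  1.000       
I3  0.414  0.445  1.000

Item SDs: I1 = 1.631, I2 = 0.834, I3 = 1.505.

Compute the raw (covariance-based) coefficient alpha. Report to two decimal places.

Σσ²ᵢ = 1.631² + 0.834² + 1.505² = 5.6207
Covariances σ_ij = r_ij · s_i · s_j:
  σ(I1,I2) = 0.484 × 1.631 × 0.834 = 0.6584
  σ(I1,I3) = 0.414 × 1.631 × 1.505 = 1.0162
  σ(I2,I3) = 0.445 × 0.834 × 1.505 = 0.5586
σ²_T = Σσ²ᵢ + 2·Σσ_ij = 5.6207 + 2 × 2.2332 = 10.0871
α = (3/2)·(1 − 5.6207/10.0871) = 0.66

α = 0.66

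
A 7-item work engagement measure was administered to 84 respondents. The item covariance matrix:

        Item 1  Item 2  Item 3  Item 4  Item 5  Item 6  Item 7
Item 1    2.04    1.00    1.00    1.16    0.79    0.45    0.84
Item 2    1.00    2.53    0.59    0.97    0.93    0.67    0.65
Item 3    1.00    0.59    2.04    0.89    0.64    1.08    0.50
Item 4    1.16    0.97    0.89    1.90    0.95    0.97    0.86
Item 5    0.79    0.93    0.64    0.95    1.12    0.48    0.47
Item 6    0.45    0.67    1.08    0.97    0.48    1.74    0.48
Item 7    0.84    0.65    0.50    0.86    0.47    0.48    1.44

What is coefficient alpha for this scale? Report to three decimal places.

sum of item variances = 2.04 + 2.53 + 2.04 + 1.90 + 1.12 + 1.74 + 1.44 = 12.81
Sum of the distinct covariances = 16.37
σ²_total = 12.81 + 2 × 16.37 = 45.55
α = (k/(k−1))·(1 − sum of item variances/σ²_total) = (7/6)·(1 − 12.81/45.55) = 0.839

coefficient alpha = 0.839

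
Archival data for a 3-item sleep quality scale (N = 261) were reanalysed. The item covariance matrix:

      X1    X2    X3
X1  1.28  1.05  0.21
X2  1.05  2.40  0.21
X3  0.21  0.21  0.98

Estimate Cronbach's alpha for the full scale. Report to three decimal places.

α = 0.580

Σσᵢ² = 1.28 + 2.40 + 0.98 = 4.66
Σ_{i<j} σ_ij = 1.47
σ²_total = 4.66 + 2 × 1.47 = 7.60
α = (k/(k−1))·(1 − Σσᵢ²/σ²_total) = (3/2)·(1 − 4.66/7.60) = 0.580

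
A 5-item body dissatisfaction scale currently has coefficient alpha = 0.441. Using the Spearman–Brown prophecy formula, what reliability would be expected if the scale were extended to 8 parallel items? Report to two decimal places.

Length factor m = 8/5 = 1.6000
α' = m·α / (1 + (m−1)·α)
   = 8/5 × 0.441 / (1 + (8/5 − 1) × 0.441)
   = 0.7056 / 1.2646 = 0.56

predicted reliability = 0.56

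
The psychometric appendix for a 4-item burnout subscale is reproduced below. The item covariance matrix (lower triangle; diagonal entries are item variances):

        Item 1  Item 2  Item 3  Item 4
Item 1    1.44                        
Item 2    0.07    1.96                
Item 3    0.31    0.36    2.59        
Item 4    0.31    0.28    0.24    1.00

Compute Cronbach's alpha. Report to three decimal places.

sum of item variances = 1.44 + 1.96 + 2.59 + 1.00 = 6.99
Σ_{i<j} σ_ij = 1.57
Var(T) = 6.99 + 2 × 1.57 = 10.13
α = (k/(k−1))·(1 − sum of item variances/Var(T)) = (4/3)·(1 − 6.99/10.13) = 0.413

Cronbach's alpha = 0.413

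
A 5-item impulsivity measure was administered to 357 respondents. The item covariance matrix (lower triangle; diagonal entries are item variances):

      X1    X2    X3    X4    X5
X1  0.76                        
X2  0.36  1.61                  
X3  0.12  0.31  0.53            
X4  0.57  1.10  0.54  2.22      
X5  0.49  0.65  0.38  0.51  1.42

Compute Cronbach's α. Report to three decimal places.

ΣVar(i) = 0.76 + 1.61 + 0.53 + 2.22 + 1.42 = 6.54
Sum of the distinct covariances = 5.03
Var(T) = 6.54 + 2 × 5.03 = 16.60
α = (k/(k−1))·(1 − ΣVar(i)/Var(T)) = (5/4)·(1 − 6.54/16.60) = 0.758

α = 0.758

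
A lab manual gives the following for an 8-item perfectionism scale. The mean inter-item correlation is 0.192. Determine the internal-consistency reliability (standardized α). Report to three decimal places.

Standardized α = k·r̄ / (1 + (k−1)·r̄) = 8 × 0.192 / (1 + 7 × 0.192)
  = 1.5360 / 2.3440 = 0.655

standardized α = 0.655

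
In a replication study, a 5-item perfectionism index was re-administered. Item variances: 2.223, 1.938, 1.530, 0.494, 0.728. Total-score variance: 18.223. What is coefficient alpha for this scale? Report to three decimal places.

α = 0.776

Σσ²ᵢ = 2.223 + 1.938 + 1.530 + 0.494 + 0.728 = 6.913
α = (k/(k−1))·(1 − Σσ²ᵢ/σ²_T) = (5/4)·(1 − 6.913/18.223) = 0.776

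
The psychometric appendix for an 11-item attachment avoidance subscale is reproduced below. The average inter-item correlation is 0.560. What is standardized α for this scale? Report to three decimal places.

Standardized α = k·r̄ / (1 + (k−1)·r̄) = 11 × 0.560 / (1 + 10 × 0.560)
  = 6.1600 / 6.6000 = 0.933

α = 0.933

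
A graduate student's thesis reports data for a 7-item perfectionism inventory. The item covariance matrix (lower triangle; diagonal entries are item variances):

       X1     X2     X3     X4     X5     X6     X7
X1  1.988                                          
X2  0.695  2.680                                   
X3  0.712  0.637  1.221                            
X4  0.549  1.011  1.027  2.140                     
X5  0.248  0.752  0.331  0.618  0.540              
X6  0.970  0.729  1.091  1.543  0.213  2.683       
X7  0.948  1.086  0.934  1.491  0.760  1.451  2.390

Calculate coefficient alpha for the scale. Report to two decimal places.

Σσᵢ² = 1.988 + 2.680 + 1.221 + 2.140 + 0.540 + 2.683 + 2.390 = 13.642
Σ_{i<j} σ_ij = 17.796
Var(T) = 13.642 + 2 × 17.796 = 49.234
α = (k/(k−1))·(1 − Σσᵢ²/Var(T)) = (7/6)·(1 − 13.642/49.234) = 0.84

coefficient alpha = 0.84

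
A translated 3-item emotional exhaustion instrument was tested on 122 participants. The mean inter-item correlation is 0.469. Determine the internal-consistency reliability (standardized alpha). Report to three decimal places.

α = 0.726

Standardized α = k·r̄ / (1 + (k−1)·r̄) = 3 × 0.469 / (1 + 2 × 0.469)
  = 1.4070 / 1.9380 = 0.726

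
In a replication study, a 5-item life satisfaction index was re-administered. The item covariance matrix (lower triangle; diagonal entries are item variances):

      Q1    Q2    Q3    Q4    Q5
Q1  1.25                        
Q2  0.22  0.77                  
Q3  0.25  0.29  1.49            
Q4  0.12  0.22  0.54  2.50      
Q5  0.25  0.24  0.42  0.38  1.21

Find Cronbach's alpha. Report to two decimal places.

α = 0.56

sum of item variances = 1.25 + 0.77 + 1.49 + 2.50 + 1.21 = 7.22
Sum of the distinct covariances = 2.93
total variance = 7.22 + 2 × 2.93 = 13.08
α = (k/(k−1))·(1 − sum of item variances/total variance) = (5/4)·(1 − 7.22/13.08) = 0.56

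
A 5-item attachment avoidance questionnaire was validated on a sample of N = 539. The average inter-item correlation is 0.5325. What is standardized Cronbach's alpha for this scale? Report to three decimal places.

standardized Cronbach's alpha = 0.851

Standardized α = k·r̄ / (1 + (k−1)·r̄) = 5 × 0.5325 / (1 + 4 × 0.5325)
  = 2.6625 / 3.1300 = 0.851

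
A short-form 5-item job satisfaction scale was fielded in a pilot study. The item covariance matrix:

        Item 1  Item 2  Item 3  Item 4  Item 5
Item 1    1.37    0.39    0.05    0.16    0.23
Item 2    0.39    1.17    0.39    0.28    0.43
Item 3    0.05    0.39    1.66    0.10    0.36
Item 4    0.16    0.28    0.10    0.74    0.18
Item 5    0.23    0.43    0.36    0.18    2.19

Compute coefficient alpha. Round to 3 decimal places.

Σσᵢ² = 1.37 + 1.17 + 1.66 + 0.74 + 2.19 = 7.13
Σ_{i<j} σ_ij = 2.57
σ²_total = 7.13 + 2 × 2.57 = 12.27
α = (k/(k−1))·(1 − Σσᵢ²/σ²_total) = (5/4)·(1 − 7.13/12.27) = 0.524

coefficient alpha = 0.524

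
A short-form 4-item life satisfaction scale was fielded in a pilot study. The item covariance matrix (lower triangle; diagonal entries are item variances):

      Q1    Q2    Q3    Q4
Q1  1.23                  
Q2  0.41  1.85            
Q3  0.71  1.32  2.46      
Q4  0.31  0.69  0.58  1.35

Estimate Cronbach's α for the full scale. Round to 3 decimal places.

sum of item variances = 1.23 + 1.85 + 2.46 + 1.35 = 6.89
Sum of off-diagonal covariances = 4.02
total variance = 6.89 + 2 × 4.02 = 14.93
α = (k/(k−1))·(1 − sum of item variances/total variance) = (4/3)·(1 − 6.89/14.93) = 0.718

α = 0.718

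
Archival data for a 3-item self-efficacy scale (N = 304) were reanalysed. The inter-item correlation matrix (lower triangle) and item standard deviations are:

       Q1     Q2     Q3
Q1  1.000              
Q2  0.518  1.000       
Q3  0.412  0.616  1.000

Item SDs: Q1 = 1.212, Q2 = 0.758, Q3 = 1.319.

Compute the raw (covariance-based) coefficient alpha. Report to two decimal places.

Σσ²ᵢ = 1.212² + 0.758² + 1.319² = 3.7833
Covariances σ_ij = r_ij · s_i · s_j:
  σ(Q1,Q2) = 0.518 × 1.212 × 0.758 = 0.4759
  σ(Q1,Q3) = 0.412 × 1.212 × 1.319 = 0.6586
  σ(Q2,Q3) = 0.616 × 0.758 × 1.319 = 0.6159
σ²_T = Σσ²ᵢ + 2·Σσ_ij = 3.7833 + 2 × 1.7504 = 7.2841
α = (3/2)·(1 − 3.7833/7.2841) = 0.72

coefficient alpha = 0.72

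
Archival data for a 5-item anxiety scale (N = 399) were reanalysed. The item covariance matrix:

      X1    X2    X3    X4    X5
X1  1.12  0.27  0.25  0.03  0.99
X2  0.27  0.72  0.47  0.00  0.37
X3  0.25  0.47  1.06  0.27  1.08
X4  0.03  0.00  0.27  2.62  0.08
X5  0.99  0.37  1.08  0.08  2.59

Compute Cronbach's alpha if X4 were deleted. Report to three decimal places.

Remaining items: X1, X2, X3, X5 (k = 4).
ΣVar(i) = 1.12 + 0.72 + 1.06 + 2.59 = 5.49
total variance = 5.49 + 2 × 3.43 = 12.35
α (item deleted) = (4/3)·(1 − 5.49/12.35) = 0.741

Cronbach's alpha = 0.741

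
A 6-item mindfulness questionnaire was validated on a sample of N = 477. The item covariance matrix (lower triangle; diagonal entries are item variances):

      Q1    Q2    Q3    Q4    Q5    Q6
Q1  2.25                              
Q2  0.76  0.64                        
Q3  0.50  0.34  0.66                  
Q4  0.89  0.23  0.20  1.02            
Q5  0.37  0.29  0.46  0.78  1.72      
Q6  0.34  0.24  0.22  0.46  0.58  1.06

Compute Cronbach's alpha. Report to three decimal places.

Σσ²ᵢ = 2.25 + 0.64 + 0.66 + 1.02 + 1.72 + 1.06 = 7.35
Σ_{i<j} σ_ij = 6.66
total variance = 7.35 + 2 × 6.66 = 20.67
α = (k/(k−1))·(1 − Σσ²ᵢ/total variance) = (6/5)·(1 − 7.35/20.67) = 0.773

α = 0.773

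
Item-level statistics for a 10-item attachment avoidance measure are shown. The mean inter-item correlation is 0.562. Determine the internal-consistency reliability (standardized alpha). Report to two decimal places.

α = 0.93

Standardized α = k·r̄ / (1 + (k−1)·r̄) = 10 × 0.562 / (1 + 9 × 0.562)
  = 5.6200 / 6.0580 = 0.93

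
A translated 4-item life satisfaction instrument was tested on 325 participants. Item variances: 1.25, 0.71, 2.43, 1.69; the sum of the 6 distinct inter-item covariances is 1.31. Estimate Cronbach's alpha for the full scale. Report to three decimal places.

Σσ²ᵢ = 1.25 + 0.71 + 2.43 + 1.69 = 6.08
Sum of distinct covariances = 1.31
Var(T) = Σσ²ᵢ + 2·Σcov = 6.08 + 2 × 1.31 = 8.70
α = (4/3)·(1 − 6.08/8.70) = 0.402

Cronbach's alpha = 0.402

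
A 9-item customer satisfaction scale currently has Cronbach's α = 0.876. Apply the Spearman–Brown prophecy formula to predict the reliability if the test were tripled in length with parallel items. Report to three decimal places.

Length factor m = 3
α' = m·α / (1 + (m−1)·α)
   = 3 × 0.876 / (1 + (3 − 1) × 0.876)
   = 2.6280 / 2.7520 = 0.955

predicted reliability = 0.955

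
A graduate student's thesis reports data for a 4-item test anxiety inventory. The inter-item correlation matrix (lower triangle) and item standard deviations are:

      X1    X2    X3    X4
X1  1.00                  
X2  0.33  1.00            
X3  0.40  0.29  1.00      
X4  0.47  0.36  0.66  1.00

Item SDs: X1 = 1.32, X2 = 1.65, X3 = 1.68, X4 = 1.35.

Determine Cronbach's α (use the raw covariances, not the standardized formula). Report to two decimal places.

Σσ²ᵢ = 1.32² + 1.65² + 1.68² + 1.35² = 9.1098
Covariances σ_ij = r_ij · s_i · s_j:
  σ(X1,X2) = 0.33 × 1.32 × 1.65 = 0.7187
  σ(X1,X3) = 0.40 × 1.32 × 1.68 = 0.8870
  σ(X1,X4) = 0.47 × 1.32 × 1.35 = 0.8375
  σ(X2,X3) = 0.29 × 1.65 × 1.68 = 0.8039
  σ(X2,X4) = 0.36 × 1.65 × 1.35 = 0.8019
  σ(X3,X4) = 0.66 × 1.68 × 1.35 = 1.4969
σ²_T = Σσ²ᵢ + 2·Σσ_ij = 9.1098 + 2 × 5.5459 = 20.2016
α = (4/3)·(1 − 9.1098/20.2016) = 0.73

α = 0.73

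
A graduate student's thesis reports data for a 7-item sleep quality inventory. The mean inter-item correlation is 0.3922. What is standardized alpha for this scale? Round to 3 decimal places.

standardized alpha = 0.819

Standardized α = k·r̄ / (1 + (k−1)·r̄) = 7 × 0.3922 / (1 + 6 × 0.3922)
  = 2.7454 / 3.3532 = 0.819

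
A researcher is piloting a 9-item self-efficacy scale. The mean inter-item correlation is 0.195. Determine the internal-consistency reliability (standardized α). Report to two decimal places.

α = 0.69

Standardized α = k·r̄ / (1 + (k−1)·r̄) = 9 × 0.195 / (1 + 8 × 0.195)
  = 1.7550 / 2.5600 = 0.69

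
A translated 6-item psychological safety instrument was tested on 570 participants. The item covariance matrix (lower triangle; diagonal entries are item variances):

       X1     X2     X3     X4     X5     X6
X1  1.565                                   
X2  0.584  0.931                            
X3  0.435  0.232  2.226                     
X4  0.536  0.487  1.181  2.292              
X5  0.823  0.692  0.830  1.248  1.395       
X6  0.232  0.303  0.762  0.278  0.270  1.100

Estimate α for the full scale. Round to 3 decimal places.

sum of item variances = 1.565 + 0.931 + 2.226 + 2.292 + 1.395 + 1.100 = 9.509
Σ_{i<j} σ_ij = 8.893
σ²_total = 9.509 + 2 × 8.893 = 27.295
α = (k/(k−1))·(1 − sum of item variances/σ²_total) = (6/5)·(1 − 9.509/27.295) = 0.782

α = 0.782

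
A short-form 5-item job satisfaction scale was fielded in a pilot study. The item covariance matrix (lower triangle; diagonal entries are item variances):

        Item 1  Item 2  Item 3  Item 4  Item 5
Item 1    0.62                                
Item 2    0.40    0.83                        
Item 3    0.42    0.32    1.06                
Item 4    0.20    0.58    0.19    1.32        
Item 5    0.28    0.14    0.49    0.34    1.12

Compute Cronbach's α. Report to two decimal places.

Cronbach's α = 0.72

Σσ²ᵢ = 0.62 + 0.83 + 1.06 + 1.32 + 1.12 = 4.95
Sum of off-diagonal covariances = 3.36
Var(T) = 4.95 + 2 × 3.36 = 11.67
α = (k/(k−1))·(1 − Σσ²ᵢ/Var(T)) = (5/4)·(1 − 4.95/11.67) = 0.72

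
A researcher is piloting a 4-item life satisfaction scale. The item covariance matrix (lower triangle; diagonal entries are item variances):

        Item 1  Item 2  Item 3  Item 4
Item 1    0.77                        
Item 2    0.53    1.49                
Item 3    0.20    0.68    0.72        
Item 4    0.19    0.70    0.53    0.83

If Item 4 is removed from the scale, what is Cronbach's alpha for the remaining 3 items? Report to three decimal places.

Remaining items: Item 1, Item 2, Item 3 (k = 3).
Σσ²ᵢ = 0.77 + 1.49 + 0.72 = 2.98
σ²_total = 2.98 + 2 × 1.41 = 5.80
α (item deleted) = (3/2)·(1 − 2.98/5.80) = 0.729

α = 0.729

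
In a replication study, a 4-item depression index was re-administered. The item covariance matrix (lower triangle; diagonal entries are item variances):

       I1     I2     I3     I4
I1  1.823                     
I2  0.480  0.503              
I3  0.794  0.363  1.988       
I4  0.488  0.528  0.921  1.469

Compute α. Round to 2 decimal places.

Σσᵢ² = 1.823 + 0.503 + 1.988 + 1.469 = 5.783
Sum of the distinct covariances = 3.574
σ²_total = 5.783 + 2 × 3.574 = 12.931
α = (k/(k−1))·(1 − Σσᵢ²/σ²_total) = (4/3)·(1 − 5.783/12.931) = 0.74

α = 0.74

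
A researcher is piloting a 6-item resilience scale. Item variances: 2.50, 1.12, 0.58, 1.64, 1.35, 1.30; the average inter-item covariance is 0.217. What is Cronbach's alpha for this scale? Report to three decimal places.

sum of item variances = 2.50 + 1.12 + 0.58 + 1.64 + 1.35 + 1.30 = 8.49
Sum of the 15 distinct covariances = 15 × 0.217 = 3.255
total variance = sum of item variances + 2·Σcov = 8.49 + 2 × 3.255 = 15.000
α = (6/5)·(1 − 8.49/15.000) = 0.521

Cronbach's alpha = 0.521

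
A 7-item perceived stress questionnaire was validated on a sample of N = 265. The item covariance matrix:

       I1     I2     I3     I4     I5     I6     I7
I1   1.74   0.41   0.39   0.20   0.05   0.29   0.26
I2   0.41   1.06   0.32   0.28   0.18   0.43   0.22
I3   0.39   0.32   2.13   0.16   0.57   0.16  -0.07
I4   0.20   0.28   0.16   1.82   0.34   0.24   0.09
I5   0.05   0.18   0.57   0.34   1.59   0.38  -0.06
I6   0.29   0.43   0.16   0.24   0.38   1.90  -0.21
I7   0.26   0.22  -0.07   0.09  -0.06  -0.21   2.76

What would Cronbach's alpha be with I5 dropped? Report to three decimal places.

Remaining items: I1, I2, I3, I4, I6, I7 (k = 6).
Σσᵢ² = 1.74 + 1.06 + 2.13 + 1.82 + 1.90 + 2.76 = 11.41
σ²_T = 11.41 + 2 × 3.17 = 17.75
α (item deleted) = (6/5)·(1 − 11.41/17.75) = 0.429

Cronbach's alpha = 0.429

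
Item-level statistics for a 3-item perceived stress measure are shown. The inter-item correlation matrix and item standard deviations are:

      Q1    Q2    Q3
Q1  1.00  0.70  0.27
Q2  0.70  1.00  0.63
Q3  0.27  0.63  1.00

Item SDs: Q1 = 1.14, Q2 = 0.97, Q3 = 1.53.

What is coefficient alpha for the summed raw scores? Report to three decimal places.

coefficient alpha = 0.731

Σσ²ᵢ = 1.14² + 0.97² + 1.53² = 4.5814
Covariances σ_ij = r_ij · s_i · s_j:
  σ(Q1,Q2) = 0.70 × 1.14 × 0.97 = 0.7741
  σ(Q1,Q3) = 0.27 × 1.14 × 1.53 = 0.4709
  σ(Q2,Q3) = 0.63 × 0.97 × 1.53 = 0.9350
σ²_T = Σσ²ᵢ + 2·Σσ_ij = 4.5814 + 2 × 2.1800 = 8.9414
α = (3/2)·(1 − 4.5814/8.9414) = 0.731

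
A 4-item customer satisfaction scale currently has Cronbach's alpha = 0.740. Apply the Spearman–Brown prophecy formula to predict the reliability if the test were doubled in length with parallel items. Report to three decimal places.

predicted reliability = 0.851

Length factor m = 2
α' = m·α / (1 + (m−1)·α)
   = 2 × 0.740 / (1 + (2 − 1) × 0.740)
   = 1.4800 / 1.7400 = 0.851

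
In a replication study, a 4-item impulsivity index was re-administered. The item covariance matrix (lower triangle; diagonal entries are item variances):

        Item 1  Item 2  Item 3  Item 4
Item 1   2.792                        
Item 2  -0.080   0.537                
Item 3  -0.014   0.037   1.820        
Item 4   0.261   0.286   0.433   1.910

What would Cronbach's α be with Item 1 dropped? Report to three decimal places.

Remaining items: Item 2, Item 3, Item 4 (k = 3).
ΣVar(i) = 0.537 + 1.820 + 1.910 = 4.267
σ²_T = 4.267 + 2 × 0.756 = 5.779
α (item deleted) = (3/2)·(1 − 4.267/5.779) = 0.392

α = 0.392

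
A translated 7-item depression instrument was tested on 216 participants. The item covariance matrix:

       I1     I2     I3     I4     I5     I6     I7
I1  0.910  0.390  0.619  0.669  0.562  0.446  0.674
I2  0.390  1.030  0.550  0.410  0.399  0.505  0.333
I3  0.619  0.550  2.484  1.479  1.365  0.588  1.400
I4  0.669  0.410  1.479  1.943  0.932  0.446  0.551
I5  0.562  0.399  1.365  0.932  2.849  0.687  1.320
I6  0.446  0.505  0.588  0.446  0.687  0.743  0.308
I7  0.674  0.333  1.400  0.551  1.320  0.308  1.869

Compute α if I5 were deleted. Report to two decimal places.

Remaining items: I1, I2, I3, I4, I6, I7 (k = 6).
Σσᵢ² = 0.910 + 1.030 + 2.484 + 1.943 + 0.743 + 1.869 = 8.979
Var(T) = 8.979 + 2 × 9.368 = 27.715
α (item deleted) = (6/5)·(1 − 8.979/27.715) = 0.81

α = 0.81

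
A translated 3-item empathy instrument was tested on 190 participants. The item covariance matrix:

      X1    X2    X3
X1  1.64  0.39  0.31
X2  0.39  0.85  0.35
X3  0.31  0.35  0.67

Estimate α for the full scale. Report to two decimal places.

ΣVar(i) = 1.64 + 0.85 + 0.67 = 3.16
Sum of the distinct covariances = 1.05
Var(T) = 3.16 + 2 × 1.05 = 5.26
α = (k/(k−1))·(1 − ΣVar(i)/Var(T)) = (3/2)·(1 − 3.16/5.26) = 0.60

α = 0.60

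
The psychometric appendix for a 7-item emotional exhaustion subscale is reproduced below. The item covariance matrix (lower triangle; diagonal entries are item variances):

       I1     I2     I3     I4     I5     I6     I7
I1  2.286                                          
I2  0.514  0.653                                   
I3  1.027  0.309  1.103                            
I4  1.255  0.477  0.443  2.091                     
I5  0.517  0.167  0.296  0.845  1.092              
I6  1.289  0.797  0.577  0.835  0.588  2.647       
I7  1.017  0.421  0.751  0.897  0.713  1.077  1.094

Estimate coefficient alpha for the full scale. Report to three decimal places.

α = 0.851

sum of item variances = 2.286 + 0.653 + 1.103 + 2.091 + 1.092 + 2.647 + 1.094 = 10.966
Sum of off-diagonal covariances = 14.812
total variance = 10.966 + 2 × 14.812 = 40.590
α = (k/(k−1))·(1 − sum of item variances/total variance) = (7/6)·(1 − 10.966/40.590) = 0.851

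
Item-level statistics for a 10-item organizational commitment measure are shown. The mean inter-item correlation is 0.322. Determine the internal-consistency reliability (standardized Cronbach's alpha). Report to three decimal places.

standardized Cronbach's alpha = 0.826

Standardized α = k·r̄ / (1 + (k−1)·r̄) = 10 × 0.322 / (1 + 9 × 0.322)
  = 3.2200 / 3.8980 = 0.826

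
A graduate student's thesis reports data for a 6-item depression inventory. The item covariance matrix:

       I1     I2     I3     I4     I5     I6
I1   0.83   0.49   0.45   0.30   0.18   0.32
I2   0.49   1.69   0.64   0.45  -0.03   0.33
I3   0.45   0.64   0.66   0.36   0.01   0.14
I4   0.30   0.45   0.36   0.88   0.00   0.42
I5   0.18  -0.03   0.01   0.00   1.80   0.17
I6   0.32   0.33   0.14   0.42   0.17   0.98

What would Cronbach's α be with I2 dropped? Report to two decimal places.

Remaining items: I1, I3, I4, I5, I6 (k = 5).
Σσ²ᵢ = 0.83 + 0.66 + 0.88 + 1.80 + 0.98 = 5.15
total variance = 5.15 + 2 × 2.35 = 9.85
α (item deleted) = (5/4)·(1 − 5.15/9.85) = 0.60

α = 0.60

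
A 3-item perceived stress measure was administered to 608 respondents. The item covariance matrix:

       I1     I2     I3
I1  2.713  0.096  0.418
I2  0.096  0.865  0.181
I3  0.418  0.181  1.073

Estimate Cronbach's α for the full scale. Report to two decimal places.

α = 0.35

Σσ²ᵢ = 2.713 + 0.865 + 1.073 = 4.651
Sum of off-diagonal covariances = 0.695
Var(T) = 4.651 + 2 × 0.695 = 6.041
α = (k/(k−1))·(1 − Σσ²ᵢ/Var(T)) = (3/2)·(1 − 4.651/6.041) = 0.35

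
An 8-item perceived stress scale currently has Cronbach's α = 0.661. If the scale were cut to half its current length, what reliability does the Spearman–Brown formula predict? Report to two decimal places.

predicted reliability = 0.49

Length factor m = 1/2
α' = m·α / (1 − (1−m)·α)
   = 1/2 × 0.661 / (1 − (1 − 1/2) × 0.661)
   = 0.3305 / 0.6695 = 0.49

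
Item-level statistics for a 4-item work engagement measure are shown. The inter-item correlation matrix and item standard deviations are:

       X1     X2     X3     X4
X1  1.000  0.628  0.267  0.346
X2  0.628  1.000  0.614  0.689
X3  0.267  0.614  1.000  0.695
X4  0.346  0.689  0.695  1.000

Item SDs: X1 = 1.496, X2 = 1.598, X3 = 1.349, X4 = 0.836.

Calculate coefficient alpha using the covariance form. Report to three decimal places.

Σσ²ᵢ = 1.496² + 1.598² + 1.349² + 0.836² = 7.3103
Covariances σ_ij = r_ij · s_i · s_j:
  σ(X1,X2) = 0.628 × 1.496 × 1.598 = 1.5013
  σ(X1,X3) = 0.267 × 1.496 × 1.349 = 0.5388
  σ(X1,X4) = 0.346 × 1.496 × 0.836 = 0.4327
  σ(X2,X3) = 0.614 × 1.598 × 1.349 = 1.3236
  σ(X2,X4) = 0.689 × 1.598 × 0.836 = 0.9205
  σ(X3,X4) = 0.695 × 1.349 × 0.836 = 0.7838
σ²_T = Σσ²ᵢ + 2·Σσ_ij = 7.3103 + 2 × 5.5007 = 18.3117
α = (4/3)·(1 − 7.3103/18.3117) = 0.801

coefficient alpha = 0.801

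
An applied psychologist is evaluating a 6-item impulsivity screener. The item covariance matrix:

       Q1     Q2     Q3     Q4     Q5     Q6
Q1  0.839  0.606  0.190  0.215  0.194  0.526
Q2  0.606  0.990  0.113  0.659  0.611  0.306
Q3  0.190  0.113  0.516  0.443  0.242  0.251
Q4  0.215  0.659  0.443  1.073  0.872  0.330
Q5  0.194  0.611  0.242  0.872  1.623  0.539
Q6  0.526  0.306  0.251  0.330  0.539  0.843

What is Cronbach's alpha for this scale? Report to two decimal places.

α = 0.81

Σσ²ᵢ = 0.839 + 0.990 + 0.516 + 1.073 + 1.623 + 0.843 = 5.884
Sum of the distinct covariances = 6.097
total variance = 5.884 + 2 × 6.097 = 18.078
α = (k/(k−1))·(1 − Σσ²ᵢ/total variance) = (6/5)·(1 − 5.884/18.078) = 0.81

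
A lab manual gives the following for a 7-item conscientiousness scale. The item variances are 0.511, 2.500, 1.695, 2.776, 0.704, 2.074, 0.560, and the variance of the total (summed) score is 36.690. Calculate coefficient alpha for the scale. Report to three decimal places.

Σσᵢ² = 0.511 + 2.500 + 1.695 + 2.776 + 0.704 + 2.074 + 0.560 = 10.820
α = (k/(k−1))·(1 − Σσᵢ²/σ²_total) = (7/6)·(1 − 10.820/36.690) = 0.823

coefficient alpha = 0.823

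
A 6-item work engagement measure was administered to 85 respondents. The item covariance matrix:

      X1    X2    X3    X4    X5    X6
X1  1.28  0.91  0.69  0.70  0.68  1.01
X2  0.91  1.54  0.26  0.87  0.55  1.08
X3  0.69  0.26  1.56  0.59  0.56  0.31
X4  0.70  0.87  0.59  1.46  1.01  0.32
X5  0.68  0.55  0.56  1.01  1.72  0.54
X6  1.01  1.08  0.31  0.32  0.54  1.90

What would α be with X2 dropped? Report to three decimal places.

α = 0.773

Remaining items: X1, X3, X4, X5, X6 (k = 5).
Σσᵢ² = 1.28 + 1.56 + 1.46 + 1.72 + 1.90 = 7.92
σ²_T = 7.92 + 2 × 6.41 = 20.74
α (item deleted) = (5/4)·(1 − 7.92/20.74) = 0.773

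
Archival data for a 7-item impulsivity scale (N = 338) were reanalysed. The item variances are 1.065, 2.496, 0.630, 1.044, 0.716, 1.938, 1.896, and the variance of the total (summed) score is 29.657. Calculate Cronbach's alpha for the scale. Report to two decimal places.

Σσ²ᵢ = 1.065 + 2.496 + 0.630 + 1.044 + 0.716 + 1.938 + 1.896 = 9.785
α = (k/(k−1))·(1 − Σσ²ᵢ/σ²_T) = (7/6)·(1 − 9.785/29.657) = 0.78

α = 0.78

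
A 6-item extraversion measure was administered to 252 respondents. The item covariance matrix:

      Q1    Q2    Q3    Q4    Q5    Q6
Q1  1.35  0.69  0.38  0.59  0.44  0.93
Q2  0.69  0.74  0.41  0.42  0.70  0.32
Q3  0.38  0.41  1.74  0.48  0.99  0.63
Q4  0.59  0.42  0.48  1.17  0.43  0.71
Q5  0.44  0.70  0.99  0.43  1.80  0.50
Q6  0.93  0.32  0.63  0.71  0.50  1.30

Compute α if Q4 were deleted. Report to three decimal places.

Remaining items: Q1, Q2, Q3, Q5, Q6 (k = 5).
sum of item variances = 1.35 + 0.74 + 1.74 + 1.80 + 1.30 = 6.93
total variance = 6.93 + 2 × 5.99 = 18.91
α (item deleted) = (5/4)·(1 − 6.93/18.91) = 0.792

α = 0.792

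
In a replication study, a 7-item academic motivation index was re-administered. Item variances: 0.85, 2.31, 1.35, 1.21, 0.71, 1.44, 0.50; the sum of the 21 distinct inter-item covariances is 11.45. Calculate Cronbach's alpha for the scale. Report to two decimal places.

α = 0.85

ΣVar(i) = 0.85 + 2.31 + 1.35 + 1.21 + 0.71 + 1.44 + 0.50 = 8.37
Sum of distinct covariances = 11.45
Var(T) = ΣVar(i) + 2·Σcov = 8.37 + 2 × 11.45 = 31.27
α = (7/6)·(1 − 8.37/31.27) = 0.85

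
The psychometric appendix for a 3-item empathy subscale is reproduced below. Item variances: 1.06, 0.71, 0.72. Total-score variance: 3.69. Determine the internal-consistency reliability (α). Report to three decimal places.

ΣVar(i) = 1.06 + 0.71 + 0.72 = 2.49
α = (k/(k−1))·(1 − ΣVar(i)/σ²_total) = (3/2)·(1 − 2.49/3.69) = 0.488

α = 0.488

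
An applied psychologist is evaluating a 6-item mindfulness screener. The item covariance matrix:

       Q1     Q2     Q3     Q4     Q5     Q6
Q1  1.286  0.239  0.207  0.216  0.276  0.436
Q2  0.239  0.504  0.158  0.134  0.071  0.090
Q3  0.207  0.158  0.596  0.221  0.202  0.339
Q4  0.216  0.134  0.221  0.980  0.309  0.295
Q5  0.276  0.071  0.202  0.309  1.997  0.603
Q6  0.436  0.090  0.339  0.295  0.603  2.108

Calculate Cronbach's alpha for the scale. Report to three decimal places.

Cronbach's alpha = 0.605

Σσᵢ² = 1.286 + 0.504 + 0.596 + 0.980 + 1.997 + 2.108 = 7.471
Sum of off-diagonal covariances = 3.796
total variance = 7.471 + 2 × 3.796 = 15.063
α = (k/(k−1))·(1 − Σσᵢ²/total variance) = (6/5)·(1 − 7.471/15.063) = 0.605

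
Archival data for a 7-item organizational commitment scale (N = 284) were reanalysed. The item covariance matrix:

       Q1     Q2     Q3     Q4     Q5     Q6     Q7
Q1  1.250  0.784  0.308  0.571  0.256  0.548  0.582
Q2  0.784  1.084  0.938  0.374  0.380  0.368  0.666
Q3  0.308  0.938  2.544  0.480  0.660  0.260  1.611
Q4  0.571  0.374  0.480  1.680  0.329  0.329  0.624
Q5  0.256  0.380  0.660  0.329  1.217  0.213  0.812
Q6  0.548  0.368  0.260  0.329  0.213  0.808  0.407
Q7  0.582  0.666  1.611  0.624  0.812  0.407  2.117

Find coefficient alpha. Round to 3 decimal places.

ΣVar(i) = 1.250 + 1.084 + 2.544 + 1.680 + 1.217 + 0.808 + 2.117 = 10.700
Σ_{i<j} σ_ij = 11.500
Var(T) = 10.700 + 2 × 11.500 = 33.700
α = (k/(k−1))·(1 − ΣVar(i)/Var(T)) = (7/6)·(1 − 10.700/33.700) = 0.796

α = 0.796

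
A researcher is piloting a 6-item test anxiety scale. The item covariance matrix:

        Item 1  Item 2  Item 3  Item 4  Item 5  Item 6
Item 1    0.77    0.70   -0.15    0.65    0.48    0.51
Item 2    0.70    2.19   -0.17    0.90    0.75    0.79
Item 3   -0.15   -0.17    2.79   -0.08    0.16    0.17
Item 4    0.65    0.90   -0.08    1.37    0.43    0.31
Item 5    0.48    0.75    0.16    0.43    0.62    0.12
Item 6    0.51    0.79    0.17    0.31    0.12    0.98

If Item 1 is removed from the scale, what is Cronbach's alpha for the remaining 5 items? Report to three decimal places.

Cronbach's alpha = 0.574

Remaining items: Item 2, Item 3, Item 4, Item 5, Item 6 (k = 5).
Σσ²ᵢ = 2.19 + 2.79 + 1.37 + 0.62 + 0.98 = 7.95
Var(T) = 7.95 + 2 × 3.38 = 14.71
α (item deleted) = (5/4)·(1 − 7.95/14.71) = 0.574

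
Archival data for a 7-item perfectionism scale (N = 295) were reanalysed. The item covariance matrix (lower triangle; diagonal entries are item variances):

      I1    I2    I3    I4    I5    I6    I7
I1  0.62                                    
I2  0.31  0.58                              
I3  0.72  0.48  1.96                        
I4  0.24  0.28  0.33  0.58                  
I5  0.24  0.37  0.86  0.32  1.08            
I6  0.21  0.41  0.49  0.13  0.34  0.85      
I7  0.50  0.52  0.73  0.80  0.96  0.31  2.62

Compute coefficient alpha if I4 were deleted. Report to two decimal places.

coefficient alpha = 0.79

Remaining items: I1, I2, I3, I5, I6, I7 (k = 6).
ΣVar(i) = 0.62 + 0.58 + 1.96 + 1.08 + 0.85 + 2.62 = 7.71
Var(T) = 7.71 + 2 × 7.45 = 22.61
α (item deleted) = (6/5)·(1 − 7.71/22.61) = 0.79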